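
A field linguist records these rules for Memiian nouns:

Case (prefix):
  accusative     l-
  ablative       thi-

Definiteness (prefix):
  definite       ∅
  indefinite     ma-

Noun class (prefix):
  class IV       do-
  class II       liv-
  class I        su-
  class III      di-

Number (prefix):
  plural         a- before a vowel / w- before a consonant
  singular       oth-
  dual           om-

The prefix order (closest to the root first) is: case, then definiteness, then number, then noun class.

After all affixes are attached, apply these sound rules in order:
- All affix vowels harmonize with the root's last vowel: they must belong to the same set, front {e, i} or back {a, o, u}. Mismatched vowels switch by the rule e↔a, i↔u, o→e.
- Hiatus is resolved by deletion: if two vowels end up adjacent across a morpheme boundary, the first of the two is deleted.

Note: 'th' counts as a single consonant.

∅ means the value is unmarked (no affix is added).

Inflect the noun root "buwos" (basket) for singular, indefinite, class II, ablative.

Attach case ablative thi- → thibuwos.
Attach definiteness indefinite ma- → mathibuwos.
Attach number singular oth- → othmathibuwos.
Attach noun class class II liv- → livothmathibuwos.
Apply vowel harmony: livothmathibuwos → luvothmathubuwos.
Vowel deletion: no change.

luvothmathubuwos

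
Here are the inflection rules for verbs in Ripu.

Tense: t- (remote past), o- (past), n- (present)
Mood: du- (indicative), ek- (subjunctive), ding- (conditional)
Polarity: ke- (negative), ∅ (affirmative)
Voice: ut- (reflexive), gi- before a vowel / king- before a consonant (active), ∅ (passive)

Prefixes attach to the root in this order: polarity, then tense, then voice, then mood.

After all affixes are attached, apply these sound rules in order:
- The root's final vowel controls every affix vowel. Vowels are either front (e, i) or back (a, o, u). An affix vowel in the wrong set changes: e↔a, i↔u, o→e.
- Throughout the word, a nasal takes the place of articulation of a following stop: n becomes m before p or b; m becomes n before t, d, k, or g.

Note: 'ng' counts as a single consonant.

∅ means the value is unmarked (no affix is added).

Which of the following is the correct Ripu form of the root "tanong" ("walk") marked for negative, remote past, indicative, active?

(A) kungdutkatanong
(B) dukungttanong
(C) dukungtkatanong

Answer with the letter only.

Attach polarity negative ke- → ketanong.
Attach tense remote past t- → tketanong.
Attach voice active king- (before consonant 't') → kingtketanong.
Attach mood indicative du- → dukingtketanong.
Apply vowel harmony: dukingtketanong → dukungtkatanong.
Nasal assimilation: no change.
So the correct form is dukungtkatanong, option (C).
(A) kungdutkatanong is wrong: it has the affixes in the wrong order.
(B) dukungttanong is wrong: it uses affirmative instead of negative for polarity.

C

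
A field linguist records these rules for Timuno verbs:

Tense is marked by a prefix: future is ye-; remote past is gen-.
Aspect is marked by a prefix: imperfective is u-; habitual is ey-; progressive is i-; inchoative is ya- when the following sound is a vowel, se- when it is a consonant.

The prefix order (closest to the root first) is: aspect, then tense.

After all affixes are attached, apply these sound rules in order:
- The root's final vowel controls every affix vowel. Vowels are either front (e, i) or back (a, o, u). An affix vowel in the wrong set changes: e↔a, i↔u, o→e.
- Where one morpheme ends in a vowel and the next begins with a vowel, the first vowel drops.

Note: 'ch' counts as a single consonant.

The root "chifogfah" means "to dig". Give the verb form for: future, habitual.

yaychifogfah

Attach aspect habitual ey- → eychifogfah.
Attach tense future ye- → yeeychifogfah.
Apply vowel harmony: yeeychifogfah → yaaychifogfah.
Apply vowel deletion: yaaychifogfah → yaychifogfah.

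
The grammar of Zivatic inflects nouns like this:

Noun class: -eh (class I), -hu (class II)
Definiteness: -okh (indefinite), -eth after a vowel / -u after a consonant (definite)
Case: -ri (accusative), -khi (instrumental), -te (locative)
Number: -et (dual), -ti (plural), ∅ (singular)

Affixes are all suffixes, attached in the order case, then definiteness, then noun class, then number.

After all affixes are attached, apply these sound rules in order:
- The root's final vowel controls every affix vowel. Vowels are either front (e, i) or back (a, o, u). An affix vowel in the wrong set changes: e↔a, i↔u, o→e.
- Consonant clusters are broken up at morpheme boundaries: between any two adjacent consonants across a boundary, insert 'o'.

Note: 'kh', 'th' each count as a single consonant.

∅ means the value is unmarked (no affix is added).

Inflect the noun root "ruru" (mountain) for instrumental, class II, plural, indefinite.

rurukhuokhohutu

Attach case instrumental -khi → rurukhi.
Attach definiteness indefinite -okh → rurukhiokh.
Attach noun class class II -hu → rurukhiokhhu.
Attach number plural -ti → rurukhiokhhuti.
Apply vowel harmony: rurukhiokhhuti → rurukhuokhhutu.
Apply epenthesis: rurukhuokhhutu → rurukhuokhohutu.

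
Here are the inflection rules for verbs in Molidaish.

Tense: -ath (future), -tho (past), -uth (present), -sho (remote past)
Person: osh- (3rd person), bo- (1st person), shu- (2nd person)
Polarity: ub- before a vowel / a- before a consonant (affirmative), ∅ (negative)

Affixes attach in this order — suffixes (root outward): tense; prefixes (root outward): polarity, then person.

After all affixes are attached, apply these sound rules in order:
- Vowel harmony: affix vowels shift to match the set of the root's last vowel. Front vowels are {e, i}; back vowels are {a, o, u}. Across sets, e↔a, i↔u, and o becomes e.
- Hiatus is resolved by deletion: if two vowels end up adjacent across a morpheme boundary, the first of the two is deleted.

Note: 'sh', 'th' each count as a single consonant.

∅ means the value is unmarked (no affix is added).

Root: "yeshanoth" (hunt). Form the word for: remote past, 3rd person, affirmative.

oshayeshanothsho

Attach polarity affirmative a- (before consonant 'y') → ayeshanoth.
Attach tense remote past -sho → ayeshanothsho.
Attach person 3rd person osh- → oshayeshanothsho.
Vowel harmony: no change.
Vowel deletion: no change.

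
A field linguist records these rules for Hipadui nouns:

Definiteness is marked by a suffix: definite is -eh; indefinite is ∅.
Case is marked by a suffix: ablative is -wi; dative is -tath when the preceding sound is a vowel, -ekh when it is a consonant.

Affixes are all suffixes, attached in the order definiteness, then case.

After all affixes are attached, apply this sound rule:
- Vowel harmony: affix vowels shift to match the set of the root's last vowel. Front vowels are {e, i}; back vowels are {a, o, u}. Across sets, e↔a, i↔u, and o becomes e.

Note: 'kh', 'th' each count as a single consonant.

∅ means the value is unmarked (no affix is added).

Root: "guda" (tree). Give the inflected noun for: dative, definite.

gudaahakh

Attach definiteness definite -eh → gudaeh.
Attach case dative -ekh (after consonant 'h') → gudaehekh.
Apply vowel harmony: gudaehekh → gudaahakh.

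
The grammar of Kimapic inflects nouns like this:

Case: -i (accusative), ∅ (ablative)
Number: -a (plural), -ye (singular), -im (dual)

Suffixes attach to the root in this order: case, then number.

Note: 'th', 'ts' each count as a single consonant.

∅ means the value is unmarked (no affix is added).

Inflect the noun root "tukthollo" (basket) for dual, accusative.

Attach case accusative -i → tuktholloi.
Attach number dual -im → tuktholloiim.

tuktholloiim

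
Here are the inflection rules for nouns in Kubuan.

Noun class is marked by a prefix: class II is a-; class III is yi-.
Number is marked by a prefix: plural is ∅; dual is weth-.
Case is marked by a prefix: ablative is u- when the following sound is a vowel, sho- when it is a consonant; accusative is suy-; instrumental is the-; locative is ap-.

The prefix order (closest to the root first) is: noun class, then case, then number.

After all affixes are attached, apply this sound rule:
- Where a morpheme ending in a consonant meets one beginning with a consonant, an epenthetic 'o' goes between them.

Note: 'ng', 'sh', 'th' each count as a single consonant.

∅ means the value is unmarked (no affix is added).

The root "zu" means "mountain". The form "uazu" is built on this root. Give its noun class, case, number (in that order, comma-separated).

class II, ablative, plural

Segment: u-a-zu.
noun class: a- → class II.
case: u/sho- → ablative.
number: ∅ → plural.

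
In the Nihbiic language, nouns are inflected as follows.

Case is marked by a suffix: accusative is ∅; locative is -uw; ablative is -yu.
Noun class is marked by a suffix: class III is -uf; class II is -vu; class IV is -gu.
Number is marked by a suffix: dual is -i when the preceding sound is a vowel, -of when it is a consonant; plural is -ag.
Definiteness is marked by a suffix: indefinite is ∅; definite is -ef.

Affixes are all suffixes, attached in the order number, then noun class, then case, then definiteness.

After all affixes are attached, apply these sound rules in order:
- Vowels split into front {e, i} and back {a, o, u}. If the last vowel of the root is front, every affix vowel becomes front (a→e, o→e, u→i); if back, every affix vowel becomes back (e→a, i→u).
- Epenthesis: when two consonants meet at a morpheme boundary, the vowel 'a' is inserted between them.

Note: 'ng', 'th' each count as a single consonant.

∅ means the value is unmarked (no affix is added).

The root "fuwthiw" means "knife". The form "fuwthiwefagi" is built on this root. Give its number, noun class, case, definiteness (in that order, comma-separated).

Segment: fuwthiw-of-gu.
number: -i/of → dual.
noun class: -gu → class IV.
case: ∅ → accusative.
definiteness: ∅ → indefinite.

dual, class IV, accusative, indefinite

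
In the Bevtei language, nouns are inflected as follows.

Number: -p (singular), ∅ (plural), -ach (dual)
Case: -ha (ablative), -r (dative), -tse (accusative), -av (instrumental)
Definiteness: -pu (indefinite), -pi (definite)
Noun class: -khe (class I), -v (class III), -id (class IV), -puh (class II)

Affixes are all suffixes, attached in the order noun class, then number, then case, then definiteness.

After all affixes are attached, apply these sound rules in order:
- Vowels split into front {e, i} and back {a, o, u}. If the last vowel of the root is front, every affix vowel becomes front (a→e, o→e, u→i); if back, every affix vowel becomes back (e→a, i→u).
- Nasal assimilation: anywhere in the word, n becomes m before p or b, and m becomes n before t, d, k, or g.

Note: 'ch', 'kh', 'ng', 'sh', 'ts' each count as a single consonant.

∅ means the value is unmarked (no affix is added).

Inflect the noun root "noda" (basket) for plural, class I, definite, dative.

Attach noun class class I -khe → nodakhe.
number = plural: zero marking, form stays nodakhe.
Attach case dative -r → nodakher.
Attach definiteness definite -pi → nodakherpi.
Apply vowel harmony: nodakherpi → nodakharpu.
Nasal assimilation: no change.

nodakharpu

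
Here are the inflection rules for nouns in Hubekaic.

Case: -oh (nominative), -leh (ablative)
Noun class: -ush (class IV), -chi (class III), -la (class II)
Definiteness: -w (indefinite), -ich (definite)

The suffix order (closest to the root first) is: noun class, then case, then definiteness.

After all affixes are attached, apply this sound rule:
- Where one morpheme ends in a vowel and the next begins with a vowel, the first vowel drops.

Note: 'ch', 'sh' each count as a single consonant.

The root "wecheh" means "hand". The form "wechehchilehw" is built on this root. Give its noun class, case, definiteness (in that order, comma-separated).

Segment: wecheh-chi-leh-w.
noun class: -chi → class III.
case: -leh → ablative.
definiteness: -w → indefinite.

class III, ablative, indefinite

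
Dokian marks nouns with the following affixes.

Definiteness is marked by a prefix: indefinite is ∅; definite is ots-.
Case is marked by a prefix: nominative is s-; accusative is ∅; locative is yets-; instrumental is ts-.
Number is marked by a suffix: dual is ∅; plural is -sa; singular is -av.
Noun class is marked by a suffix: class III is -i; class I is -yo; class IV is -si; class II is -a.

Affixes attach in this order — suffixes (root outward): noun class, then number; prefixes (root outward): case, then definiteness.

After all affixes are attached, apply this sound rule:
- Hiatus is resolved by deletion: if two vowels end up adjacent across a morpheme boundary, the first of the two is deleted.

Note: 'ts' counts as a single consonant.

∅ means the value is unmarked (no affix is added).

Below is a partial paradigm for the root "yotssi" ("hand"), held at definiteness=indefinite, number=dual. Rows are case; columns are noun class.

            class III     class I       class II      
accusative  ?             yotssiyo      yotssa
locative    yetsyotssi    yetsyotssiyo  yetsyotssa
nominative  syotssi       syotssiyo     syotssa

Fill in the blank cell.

yotssi

case = accusative: zero marking, form stays yotssi.
Attach noun class class III -i → yotssii.
definiteness = indefinite: zero marking, form stays yotssii.
number = dual: zero marking, form stays yotssii.
Apply vowel deletion: yotssii → yotssi.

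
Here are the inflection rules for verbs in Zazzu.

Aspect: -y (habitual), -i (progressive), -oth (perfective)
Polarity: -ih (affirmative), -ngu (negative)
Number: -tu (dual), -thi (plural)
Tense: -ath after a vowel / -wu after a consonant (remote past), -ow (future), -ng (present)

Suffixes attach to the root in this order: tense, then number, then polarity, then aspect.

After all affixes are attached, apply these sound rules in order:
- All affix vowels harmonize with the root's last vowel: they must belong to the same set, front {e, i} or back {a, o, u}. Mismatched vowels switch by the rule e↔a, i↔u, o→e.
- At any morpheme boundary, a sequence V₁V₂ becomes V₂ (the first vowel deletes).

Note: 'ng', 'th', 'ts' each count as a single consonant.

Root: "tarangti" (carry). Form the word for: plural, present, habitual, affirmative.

Attach tense present -ng → tarangting.
Attach number plural -thi → tarangtingthi.
Attach polarity affirmative -ih → tarangtingthiih.
Attach aspect habitual -y → tarangtingthiihy.
Vowel harmony: no change.
Apply vowel deletion: tarangtingthiihy → tarangtingthihy.

tarangtingthihy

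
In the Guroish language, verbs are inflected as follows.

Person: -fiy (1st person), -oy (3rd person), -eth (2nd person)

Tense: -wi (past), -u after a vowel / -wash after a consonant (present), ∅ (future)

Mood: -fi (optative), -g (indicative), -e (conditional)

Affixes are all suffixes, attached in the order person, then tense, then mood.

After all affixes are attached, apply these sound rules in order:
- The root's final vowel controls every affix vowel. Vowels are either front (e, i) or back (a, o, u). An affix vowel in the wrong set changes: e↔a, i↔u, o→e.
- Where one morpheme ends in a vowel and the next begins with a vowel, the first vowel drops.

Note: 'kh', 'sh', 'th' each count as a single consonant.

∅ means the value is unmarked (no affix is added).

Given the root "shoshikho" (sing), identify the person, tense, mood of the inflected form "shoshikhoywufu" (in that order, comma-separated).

3rd person, past, optative

Segment: shoshikho-oy-wi-fi.
person: -oy → 3rd person.
tense: -wi → past.
mood: -fi → optative.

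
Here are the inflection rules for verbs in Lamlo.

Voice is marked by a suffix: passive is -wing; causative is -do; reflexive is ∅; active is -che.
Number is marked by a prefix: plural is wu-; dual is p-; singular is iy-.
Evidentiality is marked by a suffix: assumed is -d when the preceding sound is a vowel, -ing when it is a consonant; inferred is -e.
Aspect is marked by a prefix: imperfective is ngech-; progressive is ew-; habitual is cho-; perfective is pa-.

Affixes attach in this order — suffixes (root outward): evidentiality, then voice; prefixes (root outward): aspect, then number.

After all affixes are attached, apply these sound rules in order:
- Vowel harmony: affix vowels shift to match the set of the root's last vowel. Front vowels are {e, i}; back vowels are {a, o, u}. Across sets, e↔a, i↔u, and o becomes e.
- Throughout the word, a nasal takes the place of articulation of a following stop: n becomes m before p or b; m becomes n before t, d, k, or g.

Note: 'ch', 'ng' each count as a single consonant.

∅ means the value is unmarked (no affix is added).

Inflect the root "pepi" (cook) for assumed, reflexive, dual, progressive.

Attach aspect progressive ew- → ewpepi.
Attach evidentiality assumed -d (after vowel 'i') → ewpepid.
voice = reflexive: zero marking, form stays ewpepid.
Attach number dual p- → pewpepid.
Vowel harmony: no change.
Nasal assimilation: no change.

pewpepid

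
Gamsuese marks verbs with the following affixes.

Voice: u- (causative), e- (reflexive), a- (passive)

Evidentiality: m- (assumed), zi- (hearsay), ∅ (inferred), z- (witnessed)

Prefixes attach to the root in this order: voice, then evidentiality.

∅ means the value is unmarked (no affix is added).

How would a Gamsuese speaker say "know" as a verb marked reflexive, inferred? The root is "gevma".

Attach voice reflexive e- → egevma.
evidentiality = inferred: zero marking, form stays egevma.

egevma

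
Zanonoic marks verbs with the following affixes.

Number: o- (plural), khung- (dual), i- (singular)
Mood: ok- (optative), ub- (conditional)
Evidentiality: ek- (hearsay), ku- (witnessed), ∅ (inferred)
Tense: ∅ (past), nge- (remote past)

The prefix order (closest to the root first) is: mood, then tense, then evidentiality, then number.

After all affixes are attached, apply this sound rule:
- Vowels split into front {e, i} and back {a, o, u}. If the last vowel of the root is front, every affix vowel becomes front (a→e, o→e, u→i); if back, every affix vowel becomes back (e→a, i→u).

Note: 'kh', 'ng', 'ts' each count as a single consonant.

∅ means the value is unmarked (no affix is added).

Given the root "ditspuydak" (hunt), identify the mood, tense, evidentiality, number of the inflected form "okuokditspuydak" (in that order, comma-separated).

optative, past, witnessed, plural

Segment: o-ku-ok-ditspuydak.
mood: ok- → optative.
tense: ∅ → past.
evidentiality: ku- → witnessed.
number: o- → plural.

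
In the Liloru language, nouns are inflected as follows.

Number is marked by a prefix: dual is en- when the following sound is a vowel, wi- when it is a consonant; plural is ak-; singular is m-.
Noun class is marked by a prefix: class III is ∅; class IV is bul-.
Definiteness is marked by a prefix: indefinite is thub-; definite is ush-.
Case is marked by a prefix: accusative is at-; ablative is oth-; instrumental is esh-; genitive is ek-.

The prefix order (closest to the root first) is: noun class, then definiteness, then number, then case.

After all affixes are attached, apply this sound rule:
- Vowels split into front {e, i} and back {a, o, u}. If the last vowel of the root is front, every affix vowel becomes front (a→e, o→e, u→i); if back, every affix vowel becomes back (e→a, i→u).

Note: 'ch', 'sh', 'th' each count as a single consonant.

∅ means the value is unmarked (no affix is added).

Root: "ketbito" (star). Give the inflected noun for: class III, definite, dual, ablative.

othanushketbito

noun class = class III: zero marking, form stays ketbito.
Attach definiteness definite ush- → ushketbito.
Attach number dual en- (before vowel 'u') → enushketbito.
Attach case ablative oth- → othenushketbito.
Apply vowel harmony: othenushketbito → othanushketbito.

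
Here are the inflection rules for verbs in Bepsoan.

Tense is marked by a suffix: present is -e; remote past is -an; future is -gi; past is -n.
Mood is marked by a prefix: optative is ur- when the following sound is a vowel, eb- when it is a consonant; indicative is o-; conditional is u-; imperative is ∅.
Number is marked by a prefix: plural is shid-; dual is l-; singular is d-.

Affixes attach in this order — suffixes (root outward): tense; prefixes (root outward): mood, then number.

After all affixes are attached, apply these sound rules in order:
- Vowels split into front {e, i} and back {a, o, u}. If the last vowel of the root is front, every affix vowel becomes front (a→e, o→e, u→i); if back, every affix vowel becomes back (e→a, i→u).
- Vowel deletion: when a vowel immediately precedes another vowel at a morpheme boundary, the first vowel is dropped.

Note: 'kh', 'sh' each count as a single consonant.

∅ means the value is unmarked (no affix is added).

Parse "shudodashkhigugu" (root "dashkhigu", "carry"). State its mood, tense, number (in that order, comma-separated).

Segment: shid-o-dashkhigu-gi.
mood: o- → indicative.
tense: -gi → future.
number: shid- → plural.

indicative, future, plural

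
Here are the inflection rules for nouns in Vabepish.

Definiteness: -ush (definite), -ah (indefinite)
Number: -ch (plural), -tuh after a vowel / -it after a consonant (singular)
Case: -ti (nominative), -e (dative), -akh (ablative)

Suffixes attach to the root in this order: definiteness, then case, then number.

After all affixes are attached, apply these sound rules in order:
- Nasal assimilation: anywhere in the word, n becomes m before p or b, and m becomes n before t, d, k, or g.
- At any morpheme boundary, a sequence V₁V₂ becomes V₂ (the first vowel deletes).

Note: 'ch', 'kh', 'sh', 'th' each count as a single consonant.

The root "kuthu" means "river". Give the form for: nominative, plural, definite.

kuthushtich

Attach definiteness definite -ush → kuthuush.
Attach case nominative -ti → kuthuushti.
Attach number plural -ch → kuthuushtich.
Nasal assimilation: no change.
Apply vowel deletion: kuthuushtich → kuthushtich.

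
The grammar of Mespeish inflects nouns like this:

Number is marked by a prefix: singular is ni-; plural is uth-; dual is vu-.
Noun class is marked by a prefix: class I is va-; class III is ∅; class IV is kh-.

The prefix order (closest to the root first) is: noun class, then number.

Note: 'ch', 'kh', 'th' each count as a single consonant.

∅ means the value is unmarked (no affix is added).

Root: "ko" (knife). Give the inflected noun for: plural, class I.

uthvako

Attach noun class class I va- → vako.
Attach number plural uth- → uthvako.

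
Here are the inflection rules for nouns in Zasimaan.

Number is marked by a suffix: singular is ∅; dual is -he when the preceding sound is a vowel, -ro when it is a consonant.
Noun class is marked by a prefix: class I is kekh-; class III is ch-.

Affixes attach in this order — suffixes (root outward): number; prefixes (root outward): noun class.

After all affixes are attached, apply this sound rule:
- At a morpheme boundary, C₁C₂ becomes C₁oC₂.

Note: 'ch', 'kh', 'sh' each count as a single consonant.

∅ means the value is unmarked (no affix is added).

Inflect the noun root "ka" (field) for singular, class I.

kekhoka

number = singular: zero marking, form stays ka.
Attach noun class class I kekh- → kekhka.
Apply epenthesis: kekhka → kekhoka.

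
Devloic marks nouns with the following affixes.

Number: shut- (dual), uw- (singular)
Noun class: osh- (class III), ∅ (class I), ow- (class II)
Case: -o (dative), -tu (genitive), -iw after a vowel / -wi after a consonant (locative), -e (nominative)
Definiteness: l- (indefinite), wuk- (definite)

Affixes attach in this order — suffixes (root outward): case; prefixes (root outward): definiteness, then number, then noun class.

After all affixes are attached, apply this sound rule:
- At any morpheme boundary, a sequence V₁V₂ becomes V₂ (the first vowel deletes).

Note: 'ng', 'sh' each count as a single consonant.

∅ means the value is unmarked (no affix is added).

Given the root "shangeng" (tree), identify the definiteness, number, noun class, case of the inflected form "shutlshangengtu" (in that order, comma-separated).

indefinite, dual, class I, genitive

Segment: shut-l-shangeng-tu.
definiteness: l- → indefinite.
number: shut- → dual.
noun class: ∅ → class I.
case: -tu → genitive.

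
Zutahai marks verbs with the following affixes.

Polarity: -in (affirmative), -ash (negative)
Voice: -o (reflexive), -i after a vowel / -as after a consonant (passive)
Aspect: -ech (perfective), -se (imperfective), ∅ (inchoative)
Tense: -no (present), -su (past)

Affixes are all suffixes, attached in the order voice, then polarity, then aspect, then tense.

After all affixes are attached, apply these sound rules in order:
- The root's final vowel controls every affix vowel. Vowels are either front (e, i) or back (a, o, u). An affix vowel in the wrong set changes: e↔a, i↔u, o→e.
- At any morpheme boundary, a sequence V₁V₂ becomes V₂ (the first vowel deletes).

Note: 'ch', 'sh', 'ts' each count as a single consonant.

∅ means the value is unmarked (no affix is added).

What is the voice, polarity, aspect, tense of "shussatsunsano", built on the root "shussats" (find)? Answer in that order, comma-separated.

reflexive, affirmative, imperfective, present

Segment: shussats-o-in-se-no.
voice: -o → reflexive.
polarity: -in → affirmative.
aspect: -se → imperfective.
tense: -no → present.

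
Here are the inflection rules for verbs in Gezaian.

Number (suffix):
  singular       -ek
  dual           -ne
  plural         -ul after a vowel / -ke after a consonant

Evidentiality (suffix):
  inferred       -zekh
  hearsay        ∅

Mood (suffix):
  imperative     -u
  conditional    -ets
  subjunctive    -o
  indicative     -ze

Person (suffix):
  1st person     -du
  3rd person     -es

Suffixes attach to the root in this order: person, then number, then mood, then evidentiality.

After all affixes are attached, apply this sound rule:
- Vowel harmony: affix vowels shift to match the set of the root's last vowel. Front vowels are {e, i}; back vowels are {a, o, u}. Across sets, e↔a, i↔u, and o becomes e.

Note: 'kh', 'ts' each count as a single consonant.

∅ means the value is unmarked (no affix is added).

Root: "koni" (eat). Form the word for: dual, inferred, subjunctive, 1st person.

Attach person 1st person -du → konidu.
Attach number dual -ne → konidune.
Attach mood subjunctive -o → koniduneo.
Attach evidentiality inferred -zekh → koniduneozekh.
Apply vowel harmony: koniduneozekh → konidineezekh.

konidineezekh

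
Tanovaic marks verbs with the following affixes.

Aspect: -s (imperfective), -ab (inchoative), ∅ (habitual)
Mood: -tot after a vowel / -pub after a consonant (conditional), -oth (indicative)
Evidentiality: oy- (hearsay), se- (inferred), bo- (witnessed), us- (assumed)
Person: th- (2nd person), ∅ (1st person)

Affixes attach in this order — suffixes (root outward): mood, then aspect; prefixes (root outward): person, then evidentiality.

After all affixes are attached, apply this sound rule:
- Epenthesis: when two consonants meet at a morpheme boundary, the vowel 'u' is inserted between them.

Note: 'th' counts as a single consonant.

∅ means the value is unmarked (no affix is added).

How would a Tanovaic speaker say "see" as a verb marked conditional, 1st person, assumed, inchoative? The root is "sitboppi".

person = 1st person: zero marking, form stays sitboppi.
Attach mood conditional -tot (after vowel 'i') → sitboppitot.
Attach aspect inchoative -ab → sitboppitotab.
Attach evidentiality assumed us- → ussitboppitotab.
Apply epenthesis: ussitboppitotab → ususitboppitotab.

ususitboppitotab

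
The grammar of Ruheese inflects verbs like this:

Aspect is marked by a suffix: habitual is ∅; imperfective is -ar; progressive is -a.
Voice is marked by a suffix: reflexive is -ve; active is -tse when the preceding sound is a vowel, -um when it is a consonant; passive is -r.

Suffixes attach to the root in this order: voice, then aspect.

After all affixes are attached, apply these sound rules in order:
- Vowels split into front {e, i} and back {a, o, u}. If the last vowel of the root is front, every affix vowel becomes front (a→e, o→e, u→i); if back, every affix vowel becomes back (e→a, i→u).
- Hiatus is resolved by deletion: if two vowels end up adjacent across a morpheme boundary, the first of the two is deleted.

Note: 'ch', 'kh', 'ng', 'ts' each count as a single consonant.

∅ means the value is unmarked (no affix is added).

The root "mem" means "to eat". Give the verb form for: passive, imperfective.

Attach voice passive -r → memr.
Attach aspect imperfective -ar → memrar.
Apply vowel harmony: memrar → memrer.
Vowel deletion: no change.

memrer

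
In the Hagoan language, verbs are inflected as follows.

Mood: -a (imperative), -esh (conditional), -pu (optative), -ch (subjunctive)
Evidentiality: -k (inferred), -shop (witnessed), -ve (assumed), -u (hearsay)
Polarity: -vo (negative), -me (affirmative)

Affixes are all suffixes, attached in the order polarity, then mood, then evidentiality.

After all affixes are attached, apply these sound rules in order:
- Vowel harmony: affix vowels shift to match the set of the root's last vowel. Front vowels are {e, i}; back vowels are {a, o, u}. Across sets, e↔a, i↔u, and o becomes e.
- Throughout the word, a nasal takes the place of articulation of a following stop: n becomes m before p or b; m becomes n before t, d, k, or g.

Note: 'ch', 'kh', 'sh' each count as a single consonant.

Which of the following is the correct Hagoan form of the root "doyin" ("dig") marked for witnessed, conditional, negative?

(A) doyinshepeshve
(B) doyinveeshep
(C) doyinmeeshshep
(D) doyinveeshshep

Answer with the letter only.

D

Attach polarity negative -vo → doyinvo.
Attach mood conditional -esh → doyinvoesh.
Attach evidentiality witnessed -shop → doyinvoeshshop.
Apply vowel harmony: doyinvoeshshop → doyinveeshshep.
Nasal assimilation: no change.
So the correct form is doyinveeshshep, option (D).
(B) doyinveeshep is wrong: it uses imperative instead of conditional for mood.
(C) doyinmeeshshep is wrong: it uses affirmative instead of negative for polarity.
(A) doyinshepeshve is wrong: it has the affixes in the wrong order.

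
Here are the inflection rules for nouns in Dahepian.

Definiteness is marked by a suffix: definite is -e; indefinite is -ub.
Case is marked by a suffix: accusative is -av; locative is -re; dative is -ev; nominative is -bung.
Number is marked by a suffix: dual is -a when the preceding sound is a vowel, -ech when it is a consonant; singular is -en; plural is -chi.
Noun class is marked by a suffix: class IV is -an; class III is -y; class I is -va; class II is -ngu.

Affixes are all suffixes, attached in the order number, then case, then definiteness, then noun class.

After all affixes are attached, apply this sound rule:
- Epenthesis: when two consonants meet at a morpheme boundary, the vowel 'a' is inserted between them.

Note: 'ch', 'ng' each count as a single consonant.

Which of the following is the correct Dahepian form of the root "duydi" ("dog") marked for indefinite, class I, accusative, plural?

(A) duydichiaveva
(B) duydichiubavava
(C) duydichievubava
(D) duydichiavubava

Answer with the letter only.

Attach number plural -chi → duydichi.
Attach case accusative -av → duydichiav.
Attach definiteness indefinite -ub → duydichiavub.
Attach noun class class I -va → duydichiavubva.
Apply epenthesis: duydichiavubva → duydichiavubava.
So the correct form is duydichiavubava, option (D).
(C) duydichievubava is wrong: it uses dative instead of accusative for case.
(A) duydichiaveva is wrong: it uses definite instead of indefinite for definiteness.
(B) duydichiubavava is wrong: it has the affixes in the wrong order.

D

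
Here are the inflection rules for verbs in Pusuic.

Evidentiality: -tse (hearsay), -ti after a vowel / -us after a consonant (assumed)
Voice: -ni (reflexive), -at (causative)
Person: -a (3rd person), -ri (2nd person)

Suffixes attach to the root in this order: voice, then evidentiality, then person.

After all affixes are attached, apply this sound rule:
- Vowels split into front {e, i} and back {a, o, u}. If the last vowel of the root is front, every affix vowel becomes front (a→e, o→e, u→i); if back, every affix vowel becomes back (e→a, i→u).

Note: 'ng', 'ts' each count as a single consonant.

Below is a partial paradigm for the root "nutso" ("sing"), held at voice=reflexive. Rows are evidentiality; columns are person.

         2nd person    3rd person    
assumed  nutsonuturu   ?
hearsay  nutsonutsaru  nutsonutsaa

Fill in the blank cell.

nutsonutua

Attach voice reflexive -ni → nutsoni.
Attach evidentiality assumed -ti (after vowel 'i') → nutsoniti.
Attach person 3rd person -a → nutsonitia.
Apply vowel harmony: nutsonitia → nutsonutua.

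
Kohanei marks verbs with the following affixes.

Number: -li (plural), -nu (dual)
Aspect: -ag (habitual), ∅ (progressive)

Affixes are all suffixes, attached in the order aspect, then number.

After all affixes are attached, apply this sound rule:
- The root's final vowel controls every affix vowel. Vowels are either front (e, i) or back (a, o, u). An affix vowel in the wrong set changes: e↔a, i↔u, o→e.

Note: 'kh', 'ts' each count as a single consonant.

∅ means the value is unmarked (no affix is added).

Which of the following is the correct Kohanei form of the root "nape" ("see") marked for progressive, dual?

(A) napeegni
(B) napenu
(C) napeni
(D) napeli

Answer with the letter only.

aspect = progressive: zero marking, form stays nape.
Attach number dual -nu → napenu.
Apply vowel harmony: napenu → napeni.
So the correct form is napeni, option (C).
(B) napenu is wrong: it fails to apply the sound rule(s).
(D) napeli is wrong: it uses plural instead of dual for number.
(A) napeegni is wrong: it uses habitual instead of progressive for aspect.

C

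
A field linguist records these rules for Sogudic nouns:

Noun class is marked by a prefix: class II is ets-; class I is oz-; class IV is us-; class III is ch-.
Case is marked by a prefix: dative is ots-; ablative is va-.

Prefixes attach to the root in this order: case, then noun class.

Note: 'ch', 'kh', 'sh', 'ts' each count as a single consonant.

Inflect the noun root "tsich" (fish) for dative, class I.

ozotstsich

Attach case dative ots- → otstsich.
Attach noun class class I oz- → ozotstsich.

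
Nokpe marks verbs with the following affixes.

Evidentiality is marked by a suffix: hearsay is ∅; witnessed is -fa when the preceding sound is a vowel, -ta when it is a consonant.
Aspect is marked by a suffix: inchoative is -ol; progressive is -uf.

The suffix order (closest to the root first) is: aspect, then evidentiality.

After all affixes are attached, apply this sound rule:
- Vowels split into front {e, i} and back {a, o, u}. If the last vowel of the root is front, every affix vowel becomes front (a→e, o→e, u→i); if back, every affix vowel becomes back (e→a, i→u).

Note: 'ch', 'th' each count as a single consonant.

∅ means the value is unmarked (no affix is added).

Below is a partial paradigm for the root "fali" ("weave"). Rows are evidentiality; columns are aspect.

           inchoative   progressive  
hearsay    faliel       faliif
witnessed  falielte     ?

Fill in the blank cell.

Attach aspect progressive -uf → faliuf.
Attach evidentiality witnessed -ta (after consonant 'f') → faliufta.
Apply vowel harmony: faliufta → faliifte.

faliifte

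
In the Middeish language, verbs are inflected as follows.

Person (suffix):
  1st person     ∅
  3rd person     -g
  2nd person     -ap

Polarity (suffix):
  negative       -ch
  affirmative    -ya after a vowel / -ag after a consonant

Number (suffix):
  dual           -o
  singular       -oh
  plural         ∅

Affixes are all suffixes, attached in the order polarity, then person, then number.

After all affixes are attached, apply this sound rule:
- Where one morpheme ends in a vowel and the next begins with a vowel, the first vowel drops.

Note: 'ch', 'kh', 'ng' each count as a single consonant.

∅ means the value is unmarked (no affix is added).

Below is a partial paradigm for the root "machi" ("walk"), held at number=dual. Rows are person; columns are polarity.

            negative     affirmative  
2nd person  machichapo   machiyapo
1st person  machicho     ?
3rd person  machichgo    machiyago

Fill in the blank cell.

machiyo

Attach polarity affirmative -ya (after vowel 'i') → machiya.
person = 1st person: zero marking, form stays machiya.
Attach number dual -o → machiyao.
Apply vowel deletion: machiyao → machiyo.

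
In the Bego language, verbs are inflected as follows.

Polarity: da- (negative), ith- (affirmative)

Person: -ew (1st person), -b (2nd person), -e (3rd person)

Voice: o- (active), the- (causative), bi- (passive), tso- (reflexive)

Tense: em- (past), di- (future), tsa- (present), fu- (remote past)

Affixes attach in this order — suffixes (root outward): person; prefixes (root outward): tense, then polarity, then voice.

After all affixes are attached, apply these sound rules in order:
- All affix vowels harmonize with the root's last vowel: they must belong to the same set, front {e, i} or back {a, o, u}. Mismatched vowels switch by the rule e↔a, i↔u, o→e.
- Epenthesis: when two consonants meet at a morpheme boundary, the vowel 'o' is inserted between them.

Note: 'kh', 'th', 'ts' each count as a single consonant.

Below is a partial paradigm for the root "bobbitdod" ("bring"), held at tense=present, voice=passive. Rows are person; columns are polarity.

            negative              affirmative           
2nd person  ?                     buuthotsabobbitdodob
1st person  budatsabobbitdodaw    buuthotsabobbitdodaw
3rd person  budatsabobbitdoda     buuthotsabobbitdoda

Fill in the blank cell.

Attach tense present tsa- → tsabobbitdod.
Attach polarity negative da- → datsabobbitdod.
Attach voice passive bi- → bidatsabobbitdod.
Attach person 2nd person -b → bidatsabobbitdodb.
Apply vowel harmony: bidatsabobbitdodb → budatsabobbitdodb.
Apply epenthesis: budatsabobbitdodb → budatsabobbitdodob.

budatsabobbitdodob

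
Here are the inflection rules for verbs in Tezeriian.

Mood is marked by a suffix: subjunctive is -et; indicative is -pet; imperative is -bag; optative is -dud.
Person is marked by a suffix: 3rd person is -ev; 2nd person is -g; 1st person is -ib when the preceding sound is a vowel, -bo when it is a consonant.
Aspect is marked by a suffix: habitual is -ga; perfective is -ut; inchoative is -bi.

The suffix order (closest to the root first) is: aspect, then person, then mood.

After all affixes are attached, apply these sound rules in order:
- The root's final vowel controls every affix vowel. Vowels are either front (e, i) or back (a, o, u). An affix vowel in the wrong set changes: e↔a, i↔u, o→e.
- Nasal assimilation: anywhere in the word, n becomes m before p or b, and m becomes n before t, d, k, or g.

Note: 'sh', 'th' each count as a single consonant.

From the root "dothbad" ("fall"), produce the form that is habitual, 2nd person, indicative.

dothbadgagpat

Attach aspect habitual -ga → dothbadga.
Attach person 2nd person -g → dothbadgag.
Attach mood indicative -pet → dothbadgagpet.
Apply vowel harmony: dothbadgagpet → dothbadgagpat.
Nasal assimilation: no change.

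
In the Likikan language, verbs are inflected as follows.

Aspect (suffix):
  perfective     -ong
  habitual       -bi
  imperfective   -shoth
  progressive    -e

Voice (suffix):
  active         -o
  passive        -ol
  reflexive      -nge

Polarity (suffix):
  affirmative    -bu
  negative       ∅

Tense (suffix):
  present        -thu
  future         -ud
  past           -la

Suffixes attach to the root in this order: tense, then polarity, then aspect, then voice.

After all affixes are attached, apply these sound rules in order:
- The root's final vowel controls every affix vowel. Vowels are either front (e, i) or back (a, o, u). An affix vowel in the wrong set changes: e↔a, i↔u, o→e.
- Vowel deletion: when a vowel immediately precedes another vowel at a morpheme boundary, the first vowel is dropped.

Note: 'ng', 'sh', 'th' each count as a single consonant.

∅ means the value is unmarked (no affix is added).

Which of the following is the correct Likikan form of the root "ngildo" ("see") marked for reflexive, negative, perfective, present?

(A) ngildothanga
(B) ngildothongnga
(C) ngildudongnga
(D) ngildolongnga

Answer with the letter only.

Attach tense present -thu → ngildothu.
polarity = negative: zero marking, form stays ngildothu.
Attach aspect perfective -ong → ngildothuong.
Attach voice reflexive -nge → ngildothuongnge.
Apply vowel harmony: ngildothuongnge → ngildothuongnga.
Apply vowel deletion: ngildothuongnga → ngildothongnga.
So the correct form is ngildothongnga, option (B).
(A) ngildothanga is wrong: it uses progressive instead of perfective for aspect.
(D) ngildolongnga is wrong: it uses past instead of present for tense.
(C) ngildudongnga is wrong: it uses future instead of present for tense.

B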